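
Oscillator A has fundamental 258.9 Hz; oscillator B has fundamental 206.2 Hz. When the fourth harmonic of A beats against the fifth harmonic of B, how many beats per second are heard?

Fourth harmonic of the first: 4·258.9 = 1035.6 Hz.
Fifth harmonic of the second: 5·206.2 = 1031.0 Hz.
f_beat = |1035.6 − 1031.0| = 4.6 Hz.

4.6 Hz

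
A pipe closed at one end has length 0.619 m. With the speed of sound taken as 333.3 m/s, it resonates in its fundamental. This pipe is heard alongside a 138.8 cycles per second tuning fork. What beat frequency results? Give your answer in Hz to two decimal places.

4.19 Hz

Closed pipe (odd harmonics): f_n = n·v/(4L) = 1·333.3/(4·0.619) = 134.6123 Hz.
f_beat = |134.6123 − 138.8| = 4.19 Hz.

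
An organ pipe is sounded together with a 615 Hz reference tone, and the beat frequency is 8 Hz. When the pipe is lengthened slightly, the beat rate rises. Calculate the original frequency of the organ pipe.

|f − 615| = 8, so the organ pipe was at either 607 Hz or 623 Hz.
A longer pipe has a lower fundamental; the adjustment lowers the organ pipe's frequency.
The beat rate rose, so the adjustment moved the organ pipe further from 615 Hz — it was already below the reference.

607 Hz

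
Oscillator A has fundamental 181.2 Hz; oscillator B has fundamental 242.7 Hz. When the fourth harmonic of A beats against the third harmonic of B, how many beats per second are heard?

Fourth harmonic of the first: 4·181.2 = 724.8 Hz.
Third harmonic of the second: 3·242.7 = 728.1 Hz.
f_beat = |724.8 − 728.1| = 3.3 Hz.

3.3 Hz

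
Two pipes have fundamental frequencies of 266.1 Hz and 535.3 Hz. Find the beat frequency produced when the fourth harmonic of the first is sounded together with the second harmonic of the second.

6.2 Hz

Fourth harmonic of the first: 4·266.1 = 1064.4 Hz.
Second harmonic of the second: 2·535.3 = 1070.6 Hz.
f_beat = |1064.4 − 1070.6| = 6.2 Hz.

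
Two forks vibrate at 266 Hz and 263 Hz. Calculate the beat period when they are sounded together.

f_beat = |266 − 263| = 3 Hz.
Beat period T = 1 / f_beat = 1 / 3 s.

0.333 s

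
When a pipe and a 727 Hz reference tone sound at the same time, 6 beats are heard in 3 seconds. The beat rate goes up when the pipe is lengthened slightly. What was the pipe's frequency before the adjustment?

Beat frequency = 6/3 = 2 Hz.
|f − 727| = 2, so the pipe was at either 725 Hz or 729 Hz.
A longer pipe has a lower fundamental; the adjustment lowers the pipe's frequency.
The beat rate rose, so the adjustment moved the pipe further from 727 Hz — it was already below the reference.

725 Hz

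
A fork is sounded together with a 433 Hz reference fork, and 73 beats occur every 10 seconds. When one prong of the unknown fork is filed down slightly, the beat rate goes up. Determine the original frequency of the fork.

Beat frequency = 73/10 = 7.3 Hz.
|f − 433| = 7.3, so the fork was at either 425.7 Hz or 440.3 Hz.
Filing a prong removes mass and raises the fork's frequency; the adjustment raises the fork's frequency.
The beat rate rose, so the adjustment moved the fork further from 433 Hz — it was already above the reference.

440.3 Hz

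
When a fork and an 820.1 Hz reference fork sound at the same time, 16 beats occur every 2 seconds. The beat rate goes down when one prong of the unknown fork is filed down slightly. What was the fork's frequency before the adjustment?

Beat frequency = 16/2 = 8 Hz.
|f − 820.1| = 8, so the fork was at either 812.1 Hz or 828.1 Hz.
Filing a prong removes mass and raises the fork's frequency; the adjustment raises the fork's frequency.
The beat rate fell, so the adjustment moved the fork toward 820.1 Hz — it must have started below the reference.

812.1 Hz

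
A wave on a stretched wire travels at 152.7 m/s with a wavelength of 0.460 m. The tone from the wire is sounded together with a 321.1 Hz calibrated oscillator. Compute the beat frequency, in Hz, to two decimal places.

10.86 Hz

Source frequency f = v/λ = 152.7/0.460 = 331.9565 Hz.
f_beat = |331.9565 − 321.1| = 10.86 Hz.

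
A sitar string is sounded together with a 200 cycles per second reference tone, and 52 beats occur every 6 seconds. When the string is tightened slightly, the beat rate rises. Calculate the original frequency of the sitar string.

208.6667 Hz

Beat frequency = 52/6 = 8.6667 Hz.
|f − 200| = 8.6667, so the sitar string was at either 191.3333 Hz or 208.6667 Hz.
Increasing tension raises a string's frequency; the adjustment raises the sitar string's frequency.
The beat rate rose, so the adjustment moved the sitar string further from 200 Hz — it was already above the reference.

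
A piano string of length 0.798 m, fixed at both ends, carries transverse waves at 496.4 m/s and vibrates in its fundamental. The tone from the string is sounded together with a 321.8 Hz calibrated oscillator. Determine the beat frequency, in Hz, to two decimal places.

For a string fixed at both ends, f_n = n·v/(2L) = 1·496.4/(2·0.798) = 311.0276 Hz.
f_beat = |311.0276 − 321.8| = 10.77 Hz.

10.77 Hz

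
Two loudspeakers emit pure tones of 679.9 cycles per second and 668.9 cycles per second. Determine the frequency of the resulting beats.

11 Hz

Beats arise from superposition of two nearby frequencies; the beat rate is |f₁ − f₂|.
|679.9 − 668.9| = 11 Hz.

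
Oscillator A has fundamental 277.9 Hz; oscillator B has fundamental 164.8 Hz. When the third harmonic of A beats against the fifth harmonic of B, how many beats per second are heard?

9.7 Hz

Third harmonic of the first: 3·277.9 = 833.7 Hz.
Fifth harmonic of the second: 5·164.8 = 824.0 Hz.
f_beat = |833.7 − 824.0| = 9.7 Hz.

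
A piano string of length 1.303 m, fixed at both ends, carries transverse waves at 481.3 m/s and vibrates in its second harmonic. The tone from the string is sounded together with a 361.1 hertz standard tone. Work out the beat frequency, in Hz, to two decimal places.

8.28 Hz

For a string fixed at both ends, f_n = n·v/(2L) = 2·481.3/(2·1.303) = 369.3784 Hz.
f_beat = |369.3784 − 361.1| = 8.28 Hz.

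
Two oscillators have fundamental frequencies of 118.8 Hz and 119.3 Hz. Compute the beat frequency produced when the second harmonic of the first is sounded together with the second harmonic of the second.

1.0 Hz

Second harmonic of the first: 2·118.8 = 237.6 Hz.
Second harmonic of the second: 2·119.3 = 238.6 Hz.
f_beat = |237.6 − 238.6| = 1.0 Hz.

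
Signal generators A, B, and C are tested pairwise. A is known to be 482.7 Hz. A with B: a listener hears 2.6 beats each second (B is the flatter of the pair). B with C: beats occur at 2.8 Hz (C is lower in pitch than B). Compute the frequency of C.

B is below A, so f_B = 482.7 − 2.6 = 480.1 Hz.
C is below B, so f_C = 480.1 − 2.8 = 477.3 Hz.

477.3 Hz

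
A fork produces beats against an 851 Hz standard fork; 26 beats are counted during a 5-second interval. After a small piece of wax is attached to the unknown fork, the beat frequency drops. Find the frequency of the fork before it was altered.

856.2 Hz

Beat frequency = 26/5 = 5.2 Hz.
|f − 851| = 5.2, so the fork was at either 845.8 Hz or 856.2 Hz.
Loading a fork with wax lowers its frequency; the adjustment lowers the fork's frequency.
The beat rate fell, so the adjustment moved the fork toward 851 Hz — it must have started above the reference.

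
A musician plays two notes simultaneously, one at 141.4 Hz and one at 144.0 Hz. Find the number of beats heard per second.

Beats arise from superposition of two nearby frequencies; the beat rate is |f₁ − f₂|.
|141.4 − 144.0| = 2.6 Hz.

2.6 Hz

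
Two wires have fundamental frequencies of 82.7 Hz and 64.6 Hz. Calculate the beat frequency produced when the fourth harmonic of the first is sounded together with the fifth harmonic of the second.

Fourth harmonic of the first: 4·82.7 = 330.8 Hz.
Fifth harmonic of the second: 5·64.6 = 323.0 Hz.
f_beat = |330.8 − 323.0| = 7.8 Hz.

7.8 Hz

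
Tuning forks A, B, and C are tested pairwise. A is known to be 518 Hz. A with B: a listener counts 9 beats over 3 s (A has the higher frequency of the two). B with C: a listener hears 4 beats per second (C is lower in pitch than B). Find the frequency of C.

511 Hz

A–B: Beat frequency = 9/3 = 3 Hz.
B is below A, so f_B = 518 − 3 = 515 Hz.
C is below B, so f_C = 515 − 4 = 511 Hz.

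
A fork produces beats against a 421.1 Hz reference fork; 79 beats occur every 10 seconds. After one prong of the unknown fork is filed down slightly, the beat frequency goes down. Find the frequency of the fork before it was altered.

413.2 Hz

Beat frequency = 79/10 = 7.9 Hz.
|f − 421.1| = 7.9, so the fork was at either 413.2 Hz or 429 Hz.
Filing a prong removes mass and raises the fork's frequency; the adjustment raises the fork's frequency.
The beat rate fell, so the adjustment moved the fork toward 421.1 Hz — it must have started below the reference.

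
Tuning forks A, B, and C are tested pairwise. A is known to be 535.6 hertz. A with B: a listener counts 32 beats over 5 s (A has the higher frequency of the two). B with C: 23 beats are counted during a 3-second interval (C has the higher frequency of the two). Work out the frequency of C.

A–B: Beat frequency = 32/5 = 6.4 Hz.
B is below A, so f_B = 535.6 − 6.4 = 529.2 Hz.
B–C: Beat frequency = 23/3 = 7.6667 Hz.
C is above B, so f_C = 529.2 + 7.6667 = 536.8667 Hz.

536.8667 Hz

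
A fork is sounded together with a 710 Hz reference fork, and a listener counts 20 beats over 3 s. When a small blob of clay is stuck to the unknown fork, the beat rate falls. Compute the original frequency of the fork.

716.6667 Hz

Beat frequency = 20/3 = 6.6667 Hz.
|f − 710| = 6.6667, so the fork was at either 703.3333 Hz or 716.6667 Hz.
Adding mass to a fork lowers its frequency; the adjustment lowers the fork's frequency.
The beat rate fell, so the adjustment moved the fork toward 710 Hz — it must have started above the reference.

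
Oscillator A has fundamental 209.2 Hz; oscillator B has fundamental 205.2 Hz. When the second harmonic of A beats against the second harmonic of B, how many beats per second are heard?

Second harmonic of the first: 2·209.2 = 418.4 Hz.
Second harmonic of the second: 2·205.2 = 410.4 Hz.
f_beat = |418.4 − 410.4| = 8.0 Hz.

8.0 Hz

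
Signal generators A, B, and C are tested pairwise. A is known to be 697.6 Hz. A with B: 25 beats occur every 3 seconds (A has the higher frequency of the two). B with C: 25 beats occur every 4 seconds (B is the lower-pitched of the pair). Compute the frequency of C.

695.5167 Hz

A–B: Beat frequency = 25/3 = 8.3333 Hz.
B is below A, so f_B = 697.6 − 8.3333 = 689.2667 Hz.
B–C: Beat frequency = 25/4 = 6.25 Hz.
C is above B, so f_C = 689.2667 + 6.25 = 695.5167 Hz.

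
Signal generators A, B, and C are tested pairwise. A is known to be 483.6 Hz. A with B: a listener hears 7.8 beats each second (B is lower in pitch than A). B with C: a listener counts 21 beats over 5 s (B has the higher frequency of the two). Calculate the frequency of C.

B is below A, so f_B = 483.6 − 7.8 = 475.8 Hz.
B–C: Beat frequency = 21/5 = 4.2 Hz.
C is below B, so f_C = 475.8 − 4.2 = 471.6 Hz.

471.6 Hz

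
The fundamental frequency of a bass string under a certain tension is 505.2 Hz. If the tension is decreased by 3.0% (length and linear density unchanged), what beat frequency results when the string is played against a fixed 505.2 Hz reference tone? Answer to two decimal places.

For a string, f ∝ √T, so the new frequency is 505.2·√0.970 = 497.5643 Hz.
f_beat = |497.5643 − 505.2| = 7.64 Hz.

7.64 Hz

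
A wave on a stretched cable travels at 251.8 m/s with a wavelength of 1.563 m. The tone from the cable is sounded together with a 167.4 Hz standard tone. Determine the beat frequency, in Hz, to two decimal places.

Source frequency f = v/λ = 251.8/1.563 = 161.1004 Hz.
f_beat = |161.1004 − 167.4| = 6.30 Hz.

6.30 Hz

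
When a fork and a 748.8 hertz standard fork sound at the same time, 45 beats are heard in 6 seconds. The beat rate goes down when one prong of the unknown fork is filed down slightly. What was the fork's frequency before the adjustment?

Beat frequency = 45/6 = 7.5 Hz.
|f − 748.8| = 7.5, so the fork was at either 741.3 Hz or 756.3 Hz.
Filing a prong removes mass and raises the fork's frequency; the adjustment raises the fork's frequency.
The beat rate fell, so the adjustment moved the fork toward 748.8 Hz — it must have started below the reference.

741.3 Hz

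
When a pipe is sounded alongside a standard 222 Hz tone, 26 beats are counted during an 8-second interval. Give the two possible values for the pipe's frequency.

Beat frequency = 26/8 = 3.25 Hz.
|f − 222| = 3.25, so f = 222 ± 3.25.

218.75 Hz or 225.25 Hz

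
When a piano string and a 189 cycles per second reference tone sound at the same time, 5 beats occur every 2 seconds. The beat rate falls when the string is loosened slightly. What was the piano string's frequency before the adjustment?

191.5 Hz

Beat frequency = 5/2 = 2.5 Hz.
|f − 189| = 2.5, so the piano string was at either 186.5 Hz or 191.5 Hz.
Reducing tension lowers a string's frequency; the adjustment lowers the piano string's frequency.
The beat rate fell, so the adjustment moved the piano string toward 189 Hz — it must have started above the reference.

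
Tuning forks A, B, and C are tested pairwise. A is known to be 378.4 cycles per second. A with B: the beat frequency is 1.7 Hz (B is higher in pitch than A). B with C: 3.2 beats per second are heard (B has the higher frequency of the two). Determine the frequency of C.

376.9 Hz

B is above A, so f_B = 378.4 + 1.7 = 380.1 Hz.
C is below B, so f_C = 380.1 − 3.2 = 376.9 Hz.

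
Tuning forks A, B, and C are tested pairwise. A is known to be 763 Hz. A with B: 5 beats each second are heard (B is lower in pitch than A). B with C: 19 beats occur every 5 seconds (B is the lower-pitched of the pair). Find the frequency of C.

B is below A, so f_B = 763 − 5 = 758 Hz.
B–C: Beat frequency = 19/5 = 3.8 Hz.
C is above B, so f_C = 758 + 3.8 = 761.8 Hz.

761.8 Hz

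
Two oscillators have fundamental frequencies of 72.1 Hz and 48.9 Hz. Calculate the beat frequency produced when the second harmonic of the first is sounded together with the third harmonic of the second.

Second harmonic of the first: 2·72.1 = 144.2 Hz.
Third harmonic of the second: 3·48.9 = 146.7 Hz.
f_beat = |144.2 − 146.7| = 2.5 Hz.

2.5 Hz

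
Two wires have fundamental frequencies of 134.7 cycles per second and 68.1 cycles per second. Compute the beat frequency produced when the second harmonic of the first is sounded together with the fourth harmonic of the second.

Second harmonic of the first: 2·134.7 = 269.4 Hz.
Fourth harmonic of the second: 4·68.1 = 272.4 Hz.
f_beat = |269.4 − 272.4| = 3.0 Hz.

3.0 Hz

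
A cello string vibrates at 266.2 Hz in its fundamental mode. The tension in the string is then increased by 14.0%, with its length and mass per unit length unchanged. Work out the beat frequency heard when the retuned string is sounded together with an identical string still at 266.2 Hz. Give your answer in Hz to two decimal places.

For a string, f ∝ √T, so the new frequency is 266.2·√1.140 = 284.2238 Hz.
f_beat = |284.2238 − 266.2| = 18.02 Hz.

18.02 Hz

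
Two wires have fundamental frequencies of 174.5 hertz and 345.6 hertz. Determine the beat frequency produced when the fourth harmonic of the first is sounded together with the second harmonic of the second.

6.8 Hz

Fourth harmonic of the first: 4·174.5 = 698.0 Hz.
Second harmonic of the second: 2·345.6 = 691.2 Hz.
f_beat = |698.0 − 691.2| = 6.8 Hz.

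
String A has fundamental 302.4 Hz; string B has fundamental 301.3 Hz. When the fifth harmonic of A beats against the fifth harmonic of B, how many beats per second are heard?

Fifth harmonic of the first: 5·302.4 = 1512.0 Hz.
Fifth harmonic of the second: 5·301.3 = 1506.5 Hz.
f_beat = |1512.0 − 1506.5| = 5.5 Hz.

5.5 Hz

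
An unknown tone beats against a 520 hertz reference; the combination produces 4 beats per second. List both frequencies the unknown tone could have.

|f − 520| = 4, so f = 520 ± 4.

516 Hz or 524 Hz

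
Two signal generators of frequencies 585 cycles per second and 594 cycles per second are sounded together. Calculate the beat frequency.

9 Hz

The beat frequency equals the magnitude of the frequency difference.
|585 − 594| = 9 Hz.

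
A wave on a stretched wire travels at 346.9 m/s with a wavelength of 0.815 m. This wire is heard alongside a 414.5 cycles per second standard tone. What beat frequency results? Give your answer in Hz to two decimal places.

Source frequency f = v/λ = 346.9/0.815 = 425.6442 Hz.
f_beat = |425.6442 − 414.5| = 11.14 Hz.

11.14 Hz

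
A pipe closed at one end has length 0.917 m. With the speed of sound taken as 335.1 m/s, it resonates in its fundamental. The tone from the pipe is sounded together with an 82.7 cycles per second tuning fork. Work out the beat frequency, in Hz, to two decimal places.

8.66 Hz

Closed pipe (odd harmonics): f_n = n·v/(4L) = 1·335.1/(4·0.917) = 91.3577 Hz.
f_beat = |91.3577 − 82.7| = 8.66 Hz.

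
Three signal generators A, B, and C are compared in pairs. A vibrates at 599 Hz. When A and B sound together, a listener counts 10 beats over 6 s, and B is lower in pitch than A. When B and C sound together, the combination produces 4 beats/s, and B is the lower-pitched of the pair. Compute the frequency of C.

A–B: Beat frequency = 10/6 = 1.6667 Hz.
B is below A, so f_B = 599 − 1.6667 = 597.3333 Hz.
C is above B, so f_C = 597.3333 + 4 = 601.3333 Hz.

601.3333 Hz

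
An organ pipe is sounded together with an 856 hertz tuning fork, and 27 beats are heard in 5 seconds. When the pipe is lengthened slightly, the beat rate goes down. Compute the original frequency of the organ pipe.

861.4 Hz

Beat frequency = 27/5 = 5.4 Hz.
|f − 856| = 5.4, so the organ pipe was at either 850.6 Hz or 861.4 Hz.
A longer pipe has a lower fundamental; the adjustment lowers the organ pipe's frequency.
The beat rate fell, so the adjustment moved the organ pipe toward 856 Hz — it must have started above the reference.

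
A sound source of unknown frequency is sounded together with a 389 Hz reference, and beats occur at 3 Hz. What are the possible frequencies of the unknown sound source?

|f − 389| = 3, so f = 389 ± 3.

386 Hz or 392 Hz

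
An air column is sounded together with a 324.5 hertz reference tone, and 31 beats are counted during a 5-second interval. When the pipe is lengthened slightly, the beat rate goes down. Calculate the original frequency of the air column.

Beat frequency = 31/5 = 6.2 Hz.
|f − 324.5| = 6.2, so the air column was at either 318.3 Hz or 330.7 Hz.
A longer pipe has a lower fundamental; the adjustment lowers the air column's frequency.
The beat rate fell, so the adjustment moved the air column toward 324.5 Hz — it must have started above the reference.

330.7 Hz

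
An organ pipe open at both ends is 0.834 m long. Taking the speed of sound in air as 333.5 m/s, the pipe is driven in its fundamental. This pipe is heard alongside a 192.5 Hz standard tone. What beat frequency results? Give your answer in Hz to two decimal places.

7.44 Hz

Open pipe: f_n = n·v/(2L) = 1·333.5/(2·0.834) = 199.9400 Hz.
f_beat = |199.9400 − 192.5| = 7.44 Hz.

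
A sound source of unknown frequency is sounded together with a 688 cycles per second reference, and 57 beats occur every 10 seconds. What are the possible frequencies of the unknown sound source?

Beat frequency = 57/10 = 5.7 Hz.
|f − 688| = 5.7, so f = 688 ± 5.7.

682.3 Hz or 693.7 Hz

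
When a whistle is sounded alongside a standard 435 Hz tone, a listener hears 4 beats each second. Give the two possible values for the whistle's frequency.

431 Hz or 439 Hz

|f − 435| = 4, so f = 435 ± 4.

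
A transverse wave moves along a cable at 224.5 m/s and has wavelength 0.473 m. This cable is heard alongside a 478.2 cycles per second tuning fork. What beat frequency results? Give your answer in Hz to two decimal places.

Source frequency f = v/λ = 224.5/0.473 = 474.6300 Hz.
f_beat = |474.6300 − 478.2| = 3.57 Hz.

3.57 Hz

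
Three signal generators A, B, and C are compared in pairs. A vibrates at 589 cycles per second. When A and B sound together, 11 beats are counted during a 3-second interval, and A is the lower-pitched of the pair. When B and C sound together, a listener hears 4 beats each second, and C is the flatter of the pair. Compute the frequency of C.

A–B: Beat frequency = 11/3 = 3.6667 Hz.
B is above A, so f_B = 589 + 3.6667 = 592.6667 Hz.
C is below B, so f_C = 592.6667 − 4 = 588.6667 Hz.

588.6667 Hz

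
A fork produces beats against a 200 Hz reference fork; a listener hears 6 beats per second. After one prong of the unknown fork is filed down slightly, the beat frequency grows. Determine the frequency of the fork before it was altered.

206 Hz

|f − 200| = 6, so the fork was at either 194 Hz or 206 Hz.
Filing a prong removes mass and raises the fork's frequency; the adjustment raises the fork's frequency.
The beat rate rose, so the adjustment moved the fork further from 200 Hz — it was already above the reference.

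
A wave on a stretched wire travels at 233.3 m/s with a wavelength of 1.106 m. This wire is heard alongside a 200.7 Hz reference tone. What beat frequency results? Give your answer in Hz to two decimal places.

10.24 Hz

Source frequency f = v/λ = 233.3/1.106 = 210.9403 Hz.
f_beat = |210.9403 − 200.7| = 10.24 Hz.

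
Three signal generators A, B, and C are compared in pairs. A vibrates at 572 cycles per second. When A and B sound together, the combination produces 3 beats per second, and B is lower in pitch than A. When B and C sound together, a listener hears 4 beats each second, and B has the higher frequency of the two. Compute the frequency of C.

B is below A, so f_B = 572 − 3 = 569 Hz.
C is below B, so f_C = 569 − 4 = 565 Hz.

565 Hz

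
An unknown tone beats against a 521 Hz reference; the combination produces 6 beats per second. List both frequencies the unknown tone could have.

515 Hz or 527 Hz

|f − 521| = 6, so f = 521 ± 6.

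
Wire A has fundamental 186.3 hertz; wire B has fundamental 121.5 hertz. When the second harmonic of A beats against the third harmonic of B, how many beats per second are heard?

Second harmonic of the first: 2·186.3 = 372.6 Hz.
Third harmonic of the second: 3·121.5 = 364.5 Hz.
f_beat = |372.6 − 364.5| = 8.1 Hz.

8.1 Hz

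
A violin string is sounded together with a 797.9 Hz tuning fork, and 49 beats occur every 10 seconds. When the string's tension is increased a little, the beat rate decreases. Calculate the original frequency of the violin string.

Beat frequency = 49/10 = 4.9 Hz.
|f − 797.9| = 4.9, so the violin string was at either 793 Hz or 802.8 Hz.
Higher tension means higher frequency; the adjustment raises the violin string's frequency.
The beat rate fell, so the adjustment moved the violin string toward 797.9 Hz — it must have started below the reference.

793 Hz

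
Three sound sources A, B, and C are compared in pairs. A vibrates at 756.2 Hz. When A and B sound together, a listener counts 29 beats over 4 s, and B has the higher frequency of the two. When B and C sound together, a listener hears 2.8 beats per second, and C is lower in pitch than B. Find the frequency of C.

760.65 Hz

A–B: Beat frequency = 29/4 = 7.25 Hz.
B is above A, so f_B = 756.2 + 7.25 = 763.45 Hz.
C is below B, so f_C = 763.45 − 2.8 = 760.65 Hz.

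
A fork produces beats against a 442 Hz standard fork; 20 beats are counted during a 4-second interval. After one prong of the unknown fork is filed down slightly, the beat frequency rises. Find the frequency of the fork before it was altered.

447 Hz

Beat frequency = 20/4 = 5 Hz.
|f − 442| = 5, so the fork was at either 437 Hz or 447 Hz.
Filing a prong removes mass and raises the fork's frequency; the adjustment raises the fork's frequency.
The beat rate rose, so the adjustment moved the fork further from 442 Hz — it was already above the reference.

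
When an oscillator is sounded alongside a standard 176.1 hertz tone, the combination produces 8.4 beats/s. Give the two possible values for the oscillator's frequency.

167.7 Hz or 184.5 Hz

|f − 176.1| = 8.4, so f = 176.1 ± 8.4.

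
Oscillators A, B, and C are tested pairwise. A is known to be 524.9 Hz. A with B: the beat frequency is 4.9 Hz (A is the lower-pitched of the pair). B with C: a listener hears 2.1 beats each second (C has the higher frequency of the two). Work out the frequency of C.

531.9 Hz

B is above A, so f_B = 524.9 + 4.9 = 529.8 Hz.
C is above B, so f_C = 529.8 + 2.1 = 531.9 Hz.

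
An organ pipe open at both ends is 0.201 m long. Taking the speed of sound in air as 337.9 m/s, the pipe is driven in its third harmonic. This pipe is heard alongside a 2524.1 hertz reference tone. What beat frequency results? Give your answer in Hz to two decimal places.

Open pipe: f_n = n·v/(2L) = 3·337.9/(2·0.201) = 2521.6418 Hz.
f_beat = |2521.6418 − 2524.1| = 2.46 Hz.

2.46 Hz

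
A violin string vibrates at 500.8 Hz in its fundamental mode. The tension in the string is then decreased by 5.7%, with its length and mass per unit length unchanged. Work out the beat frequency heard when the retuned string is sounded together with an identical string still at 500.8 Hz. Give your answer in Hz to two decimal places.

14.48 Hz

For a string, f ∝ √T, so the new frequency is 500.8·√0.943 = 486.3178 Hz.
f_beat = |486.3178 − 500.8| = 14.48 Hz.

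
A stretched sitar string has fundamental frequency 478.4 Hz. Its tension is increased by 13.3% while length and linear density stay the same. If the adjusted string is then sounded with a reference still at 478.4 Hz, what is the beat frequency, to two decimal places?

30.82 Hz

For a string, f ∝ √T, so the new frequency is 478.4·√1.133 = 509.2208 Hz.
f_beat = |509.2208 − 478.4| = 30.82 Hz.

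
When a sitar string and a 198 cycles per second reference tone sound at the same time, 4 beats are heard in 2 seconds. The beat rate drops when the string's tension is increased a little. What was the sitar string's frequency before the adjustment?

Beat frequency = 4/2 = 2 Hz.
|f − 198| = 2, so the sitar string was at either 196 Hz or 200 Hz.
Higher tension means higher frequency; the adjustment raises the sitar string's frequency.
The beat rate fell, so the adjustment moved the sitar string toward 198 Hz — it must have started below the reference.

196 Hz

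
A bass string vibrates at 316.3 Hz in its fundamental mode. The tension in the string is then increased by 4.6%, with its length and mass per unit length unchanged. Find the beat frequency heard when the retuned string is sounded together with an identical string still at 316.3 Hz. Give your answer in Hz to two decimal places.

For a string, f ∝ √T, so the new frequency is 316.3·√1.046 = 323.4931 Hz.
f_beat = |323.4931 − 316.3| = 7.19 Hz.

7.19 Hz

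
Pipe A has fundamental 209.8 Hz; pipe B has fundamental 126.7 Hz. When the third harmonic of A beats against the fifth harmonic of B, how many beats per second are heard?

4.1 Hz

Third harmonic of the first: 3·209.8 = 629.4 Hz.
Fifth harmonic of the second: 5·126.7 = 633.5 Hz.
f_beat = |629.4 − 633.5| = 4.1 Hz.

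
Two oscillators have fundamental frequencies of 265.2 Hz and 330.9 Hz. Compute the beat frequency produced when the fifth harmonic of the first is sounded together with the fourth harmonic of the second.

Fifth harmonic of the first: 5·265.2 = 1326.0 Hz.
Fourth harmonic of the second: 4·330.9 = 1323.6 Hz.
f_beat = |1326.0 − 1323.6| = 2.4 Hz.

2.4 Hz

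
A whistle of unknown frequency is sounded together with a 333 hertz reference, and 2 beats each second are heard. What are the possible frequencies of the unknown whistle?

331 Hz or 335 Hz

|f − 333| = 2, so f = 333 ± 2.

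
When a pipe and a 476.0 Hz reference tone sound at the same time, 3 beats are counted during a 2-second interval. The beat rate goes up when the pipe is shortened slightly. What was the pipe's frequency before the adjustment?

Beat frequency = 3/2 = 1.5 Hz.
|f − 476.0| = 1.5, so the pipe was at either 474.5 Hz or 477.5 Hz.
A shorter pipe has a higher fundamental; the adjustment raises the pipe's frequency.
The beat rate rose, so the adjustment moved the pipe further from 476.0 Hz — it was already above the reference.

477.5 Hz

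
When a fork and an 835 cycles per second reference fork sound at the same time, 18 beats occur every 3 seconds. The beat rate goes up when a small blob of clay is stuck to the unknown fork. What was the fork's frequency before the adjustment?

829 Hz

Beat frequency = 18/3 = 6 Hz.
|f − 835| = 6, so the fork was at either 829 Hz or 841 Hz.
Adding mass to a fork lowers its frequency; the adjustment lowers the fork's frequency.
The beat rate rose, so the adjustment moved the fork further from 835 Hz — it was already below the reference.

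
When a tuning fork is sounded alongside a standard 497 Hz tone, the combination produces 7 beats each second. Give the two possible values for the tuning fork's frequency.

|f − 497| = 7, so f = 497 ± 7.

490 Hz or 504 Hz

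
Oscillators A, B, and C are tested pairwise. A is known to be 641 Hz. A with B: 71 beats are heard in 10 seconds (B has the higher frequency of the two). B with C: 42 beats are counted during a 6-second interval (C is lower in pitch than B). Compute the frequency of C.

A–B: Beat frequency = 71/10 = 7.1 Hz.
B is above A, so f_B = 641 + 7.1 = 648.1 Hz.
B–C: Beat frequency = 42/6 = 7 Hz.
C is below B, so f_C = 648.1 − 7 = 641.1 Hz.

641.1 Hz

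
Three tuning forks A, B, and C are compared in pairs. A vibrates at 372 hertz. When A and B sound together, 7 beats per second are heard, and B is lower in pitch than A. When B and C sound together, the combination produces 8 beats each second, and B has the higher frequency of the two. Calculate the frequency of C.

357 Hz

B is below A, so f_B = 372 − 7 = 365 Hz.
C is below B, so f_C = 365 − 8 = 357 Hz.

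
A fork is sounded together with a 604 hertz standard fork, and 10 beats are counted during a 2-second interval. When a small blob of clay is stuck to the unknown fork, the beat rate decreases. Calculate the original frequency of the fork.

Beat frequency = 10/2 = 5 Hz.
|f − 604| = 5, so the fork was at either 599 Hz or 609 Hz.
Adding mass to a fork lowers its frequency; the adjustment lowers the fork's frequency.
The beat rate fell, so the adjustment moved the fork toward 604 Hz — it must have started above the reference.

609 Hz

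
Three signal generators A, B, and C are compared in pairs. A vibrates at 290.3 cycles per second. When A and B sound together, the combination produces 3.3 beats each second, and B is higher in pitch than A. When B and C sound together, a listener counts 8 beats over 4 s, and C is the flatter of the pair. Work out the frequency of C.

291.6 Hz

B is above A, so f_B = 290.3 + 3.3 = 293.6 Hz.
B–C: Beat frequency = 8/4 = 2 Hz.
C is below B, so f_C = 293.6 − 2 = 291.6 Hz.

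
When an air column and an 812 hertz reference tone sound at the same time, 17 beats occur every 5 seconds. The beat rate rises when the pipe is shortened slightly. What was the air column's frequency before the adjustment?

815.4 Hz

Beat frequency = 17/5 = 3.4 Hz.
|f − 812| = 3.4, so the air column was at either 808.6 Hz or 815.4 Hz.
A shorter pipe has a higher fundamental; the adjustment raises the air column's frequency.
The beat rate rose, so the adjustment moved the air column further from 812 Hz — it was already above the reference.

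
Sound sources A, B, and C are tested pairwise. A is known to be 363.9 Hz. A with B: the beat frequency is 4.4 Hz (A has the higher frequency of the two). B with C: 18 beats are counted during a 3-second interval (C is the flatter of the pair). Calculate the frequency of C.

B is below A, so f_B = 363.9 − 4.4 = 359.5 Hz.
B–C: Beat frequency = 18/3 = 6 Hz.
C is below B, so f_C = 359.5 − 6 = 353.5 Hz.

353.5 Hz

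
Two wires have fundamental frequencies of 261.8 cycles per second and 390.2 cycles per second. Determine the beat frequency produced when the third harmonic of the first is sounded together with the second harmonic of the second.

5.0 Hz

Third harmonic of the first: 3·261.8 = 785.4 Hz.
Second harmonic of the second: 2·390.2 = 780.4 Hz.
f_beat = |785.4 − 780.4| = 5.0 Hz.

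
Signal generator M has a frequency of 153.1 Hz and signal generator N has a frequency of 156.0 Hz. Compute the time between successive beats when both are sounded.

f_beat = |153.1 − 156.0| = 2.9 Hz.
Beat period T = 1 / f_beat = 1 / 2.9 s.

0.345 s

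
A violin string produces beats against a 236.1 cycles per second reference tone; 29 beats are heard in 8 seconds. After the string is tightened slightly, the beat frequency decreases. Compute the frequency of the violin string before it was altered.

232.475 Hz

Beat frequency = 29/8 = 3.625 Hz.
|f − 236.1| = 3.625, so the violin string was at either 232.475 Hz or 239.725 Hz.
Increasing tension raises a string's frequency; the adjustment raises the violin string's frequency.
The beat rate fell, so the adjustment moved the violin string toward 236.1 Hz — it must have started below the reference.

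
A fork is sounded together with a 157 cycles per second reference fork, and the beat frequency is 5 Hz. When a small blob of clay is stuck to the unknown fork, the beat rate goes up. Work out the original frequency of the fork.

152 Hz

|f − 157| = 5, so the fork was at either 152 Hz or 162 Hz.
Adding mass to a fork lowers its frequency; the adjustment lowers the fork's frequency.
The beat rate rose, so the adjustment moved the fork further from 157 Hz — it was already below the reference.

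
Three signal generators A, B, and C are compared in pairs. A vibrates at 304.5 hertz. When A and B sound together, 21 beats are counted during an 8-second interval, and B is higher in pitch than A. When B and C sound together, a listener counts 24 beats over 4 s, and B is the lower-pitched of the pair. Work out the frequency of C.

A–B: Beat frequency = 21/8 = 2.625 Hz.
B is above A, so f_B = 304.5 + 2.625 = 307.125 Hz.
B–C: Beat frequency = 24/4 = 6 Hz.
C is above B, so f_C = 307.125 + 6 = 313.125 Hz.

313.125 Hz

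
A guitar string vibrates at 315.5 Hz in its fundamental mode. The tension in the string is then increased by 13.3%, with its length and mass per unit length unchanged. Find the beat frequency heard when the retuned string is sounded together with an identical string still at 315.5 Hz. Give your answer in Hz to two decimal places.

20.33 Hz

For a string, f ∝ √T, so the new frequency is 315.5·√1.133 = 335.8260 Hz.
f_beat = |335.8260 − 315.5| = 20.33 Hz.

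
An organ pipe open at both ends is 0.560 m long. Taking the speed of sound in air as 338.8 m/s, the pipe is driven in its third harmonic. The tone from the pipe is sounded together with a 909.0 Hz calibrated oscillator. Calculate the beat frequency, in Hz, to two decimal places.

1.50 Hz

Open pipe: f_n = n·v/(2L) = 3·338.8/(2·0.560) = 907.5000 Hz.
f_beat = |907.5000 − 909.0| = 1.50 Hz.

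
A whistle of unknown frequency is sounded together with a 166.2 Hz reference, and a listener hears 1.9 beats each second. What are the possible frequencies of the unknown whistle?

164.3 Hz or 168.1 Hz

|f − 166.2| = 1.9, so f = 166.2 ± 1.9.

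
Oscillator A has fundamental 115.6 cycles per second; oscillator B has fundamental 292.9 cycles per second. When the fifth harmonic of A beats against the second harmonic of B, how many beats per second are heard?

Fifth harmonic of the first: 5·115.6 = 578.0 Hz.
Second harmonic of the second: 2·292.9 = 585.8 Hz.
f_beat = |578.0 − 585.8| = 7.8 Hz.

7.8 Hz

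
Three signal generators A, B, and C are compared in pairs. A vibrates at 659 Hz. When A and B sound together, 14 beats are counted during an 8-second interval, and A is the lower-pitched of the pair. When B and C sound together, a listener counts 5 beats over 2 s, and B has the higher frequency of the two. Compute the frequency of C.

A–B: Beat frequency = 14/8 = 1.75 Hz.
B is above A, so f_B = 659 + 1.75 = 660.75 Hz.
B–C: Beat frequency = 5/2 = 2.5 Hz.
C is below B, so f_C = 660.75 − 2.5 = 658.25 Hz.

658.25 Hz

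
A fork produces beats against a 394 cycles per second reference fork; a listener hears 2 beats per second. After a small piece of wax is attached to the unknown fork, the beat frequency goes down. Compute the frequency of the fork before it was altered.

396 Hz

|f − 394| = 2, so the fork was at either 392 Hz or 396 Hz.
Loading a fork with wax lowers its frequency; the adjustment lowers the fork's frequency.
The beat rate fell, so the adjustment moved the fork toward 394 Hz — it must have started above the reference.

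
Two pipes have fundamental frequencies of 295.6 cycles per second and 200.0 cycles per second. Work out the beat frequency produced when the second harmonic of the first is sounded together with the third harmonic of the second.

Second harmonic of the first: 2·295.6 = 591.2 Hz.
Third harmonic of the second: 3·200.0 = 600.0 Hz.
f_beat = |591.2 − 600.0| = 8.8 Hz.

8.8 Hz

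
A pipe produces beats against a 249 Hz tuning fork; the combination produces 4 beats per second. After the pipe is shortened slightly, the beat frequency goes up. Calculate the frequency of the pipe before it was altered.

|f − 249| = 4, so the pipe was at either 245 Hz or 253 Hz.
A shorter pipe has a higher fundamental; the adjustment raises the pipe's frequency.
The beat rate rose, so the adjustment moved the pipe further from 249 Hz — it was already above the reference.

253 Hz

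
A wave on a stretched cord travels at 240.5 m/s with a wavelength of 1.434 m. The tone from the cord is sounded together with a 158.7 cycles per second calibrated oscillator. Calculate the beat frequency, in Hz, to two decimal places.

Source frequency f = v/λ = 240.5/1.434 = 167.7127 Hz.
f_beat = |167.7127 − 158.7| = 9.01 Hz.

9.01 Hz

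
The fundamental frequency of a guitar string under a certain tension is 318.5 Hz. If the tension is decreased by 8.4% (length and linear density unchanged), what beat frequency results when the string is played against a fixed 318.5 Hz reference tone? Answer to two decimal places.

For a string, f ∝ √T, so the new frequency is 318.5·√0.916 = 304.8296 Hz.
f_beat = |304.8296 − 318.5| = 13.67 Hz.

13.67 Hz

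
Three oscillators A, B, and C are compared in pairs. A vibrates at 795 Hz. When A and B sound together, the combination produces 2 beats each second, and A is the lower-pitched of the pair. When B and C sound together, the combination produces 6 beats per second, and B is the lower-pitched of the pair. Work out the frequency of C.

B is above A, so f_B = 795 + 2 = 797 Hz.
C is above B, so f_C = 797 + 6 = 803 Hz.

803 Hz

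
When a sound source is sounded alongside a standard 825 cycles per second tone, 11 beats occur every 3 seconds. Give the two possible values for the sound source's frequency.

Beat frequency = 11/3 = 3.6667 Hz.
|f − 825| = 3.6667, so f = 825 ± 3.6667.

821.3333 Hz or 828.6667 Hz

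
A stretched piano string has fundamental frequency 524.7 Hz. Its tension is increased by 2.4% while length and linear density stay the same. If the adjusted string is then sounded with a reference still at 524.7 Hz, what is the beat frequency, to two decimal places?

For a string, f ∝ √T, so the new frequency is 524.7·√1.024 = 530.9591 Hz.
f_beat = |530.9591 − 524.7| = 6.26 Hz.

6.26 Hz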